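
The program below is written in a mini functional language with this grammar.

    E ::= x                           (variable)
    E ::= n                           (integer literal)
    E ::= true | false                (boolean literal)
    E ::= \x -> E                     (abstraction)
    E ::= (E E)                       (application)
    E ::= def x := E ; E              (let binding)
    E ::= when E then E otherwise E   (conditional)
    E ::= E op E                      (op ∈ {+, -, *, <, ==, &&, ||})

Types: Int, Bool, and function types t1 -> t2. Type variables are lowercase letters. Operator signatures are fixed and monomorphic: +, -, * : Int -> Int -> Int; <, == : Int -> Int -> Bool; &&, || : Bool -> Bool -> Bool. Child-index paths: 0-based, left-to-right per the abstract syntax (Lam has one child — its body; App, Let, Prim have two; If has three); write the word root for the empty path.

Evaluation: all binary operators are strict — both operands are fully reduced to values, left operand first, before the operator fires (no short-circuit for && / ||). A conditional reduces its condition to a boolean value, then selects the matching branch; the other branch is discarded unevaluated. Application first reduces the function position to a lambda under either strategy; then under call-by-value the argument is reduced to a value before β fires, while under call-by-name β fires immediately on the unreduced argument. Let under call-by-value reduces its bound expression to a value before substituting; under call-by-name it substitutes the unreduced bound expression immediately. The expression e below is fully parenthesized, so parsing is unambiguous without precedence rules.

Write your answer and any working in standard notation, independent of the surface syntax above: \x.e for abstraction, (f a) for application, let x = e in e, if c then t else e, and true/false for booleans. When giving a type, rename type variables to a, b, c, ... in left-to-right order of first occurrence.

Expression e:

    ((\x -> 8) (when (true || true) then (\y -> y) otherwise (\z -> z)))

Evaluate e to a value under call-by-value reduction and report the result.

Working:
step 0: ((\x.8) (if (true || true) then (\y.y) else (\z.z)))
step 1: [delta@1.0] ((\x.8) (if true then (\y.y) else (\z.z)))
step 2: [if@1] ((\x.8) (\y.y))
step 3: [beta@root] 8

Answer: 8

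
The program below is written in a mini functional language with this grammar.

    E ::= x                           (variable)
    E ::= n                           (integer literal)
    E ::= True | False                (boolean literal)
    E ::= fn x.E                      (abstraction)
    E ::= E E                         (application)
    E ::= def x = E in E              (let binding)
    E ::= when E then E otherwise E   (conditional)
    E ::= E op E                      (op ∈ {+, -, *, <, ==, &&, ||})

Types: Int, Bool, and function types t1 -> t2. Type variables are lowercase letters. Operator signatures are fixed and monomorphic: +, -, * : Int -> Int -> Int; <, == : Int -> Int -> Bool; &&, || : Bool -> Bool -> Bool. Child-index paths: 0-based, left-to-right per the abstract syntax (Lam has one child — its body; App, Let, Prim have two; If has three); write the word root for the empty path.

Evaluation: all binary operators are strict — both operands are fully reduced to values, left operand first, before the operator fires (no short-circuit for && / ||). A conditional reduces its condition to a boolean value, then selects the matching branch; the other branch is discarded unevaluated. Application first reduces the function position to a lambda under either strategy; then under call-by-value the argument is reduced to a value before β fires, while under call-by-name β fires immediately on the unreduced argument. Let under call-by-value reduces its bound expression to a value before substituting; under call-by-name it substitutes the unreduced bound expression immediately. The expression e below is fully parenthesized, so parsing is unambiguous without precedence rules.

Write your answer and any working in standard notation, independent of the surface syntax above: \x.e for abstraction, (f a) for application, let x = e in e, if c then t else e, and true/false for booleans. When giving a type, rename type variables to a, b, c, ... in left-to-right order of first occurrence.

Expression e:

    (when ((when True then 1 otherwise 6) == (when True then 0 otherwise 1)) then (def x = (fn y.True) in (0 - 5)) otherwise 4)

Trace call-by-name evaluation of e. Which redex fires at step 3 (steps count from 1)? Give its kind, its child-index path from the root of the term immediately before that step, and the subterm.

Answer: delta at 0 : (1 == 0)

Working:
step 0: (if ((if true then 1 else 6) == (if true then 0 else 1)) then (let x = (\y.true) in (0 - 5)) else 4)
step 1: [if@0.0] (if (1 == (if true then 0 else 1)) then (let x = (\y.true) in (0 - 5)) else 4)
step 2: [if@0.1] (if (1 == 0) then (let x = (\y.true) in (0 - 5)) else 4)
step 3: [delta@0] (if false then (let x = (\y.true) in (0 - 5)) else 4)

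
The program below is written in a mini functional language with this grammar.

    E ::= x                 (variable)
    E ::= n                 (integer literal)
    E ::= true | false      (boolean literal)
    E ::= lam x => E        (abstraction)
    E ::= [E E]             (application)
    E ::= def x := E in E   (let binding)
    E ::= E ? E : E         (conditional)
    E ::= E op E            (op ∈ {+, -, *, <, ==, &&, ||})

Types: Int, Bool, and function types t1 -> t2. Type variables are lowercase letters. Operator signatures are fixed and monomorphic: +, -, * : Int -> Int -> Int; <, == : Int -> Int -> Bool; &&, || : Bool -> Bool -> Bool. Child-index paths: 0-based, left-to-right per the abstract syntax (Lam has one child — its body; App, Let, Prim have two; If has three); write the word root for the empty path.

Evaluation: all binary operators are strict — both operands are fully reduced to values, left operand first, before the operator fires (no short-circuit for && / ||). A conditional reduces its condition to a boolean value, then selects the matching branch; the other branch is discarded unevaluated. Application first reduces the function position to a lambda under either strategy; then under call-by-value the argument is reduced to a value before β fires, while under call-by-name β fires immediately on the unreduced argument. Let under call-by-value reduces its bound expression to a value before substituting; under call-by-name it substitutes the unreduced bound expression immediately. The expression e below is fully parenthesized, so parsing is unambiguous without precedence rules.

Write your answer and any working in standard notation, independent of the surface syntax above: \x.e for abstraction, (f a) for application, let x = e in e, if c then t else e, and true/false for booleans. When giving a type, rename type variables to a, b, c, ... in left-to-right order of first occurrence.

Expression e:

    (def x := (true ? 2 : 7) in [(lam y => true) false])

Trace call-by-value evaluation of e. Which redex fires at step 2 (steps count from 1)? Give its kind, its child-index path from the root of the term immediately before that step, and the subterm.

Derivation:
step 0: (let x = (if true then 2 else 7) in ((\y.true) false))
step 1: [if@0] (let x = 2 in ((\y.true) false))
step 2: [let@root] ((\y.true) false)

Answer: let at root : (let x = 2 in ((\y.true) false))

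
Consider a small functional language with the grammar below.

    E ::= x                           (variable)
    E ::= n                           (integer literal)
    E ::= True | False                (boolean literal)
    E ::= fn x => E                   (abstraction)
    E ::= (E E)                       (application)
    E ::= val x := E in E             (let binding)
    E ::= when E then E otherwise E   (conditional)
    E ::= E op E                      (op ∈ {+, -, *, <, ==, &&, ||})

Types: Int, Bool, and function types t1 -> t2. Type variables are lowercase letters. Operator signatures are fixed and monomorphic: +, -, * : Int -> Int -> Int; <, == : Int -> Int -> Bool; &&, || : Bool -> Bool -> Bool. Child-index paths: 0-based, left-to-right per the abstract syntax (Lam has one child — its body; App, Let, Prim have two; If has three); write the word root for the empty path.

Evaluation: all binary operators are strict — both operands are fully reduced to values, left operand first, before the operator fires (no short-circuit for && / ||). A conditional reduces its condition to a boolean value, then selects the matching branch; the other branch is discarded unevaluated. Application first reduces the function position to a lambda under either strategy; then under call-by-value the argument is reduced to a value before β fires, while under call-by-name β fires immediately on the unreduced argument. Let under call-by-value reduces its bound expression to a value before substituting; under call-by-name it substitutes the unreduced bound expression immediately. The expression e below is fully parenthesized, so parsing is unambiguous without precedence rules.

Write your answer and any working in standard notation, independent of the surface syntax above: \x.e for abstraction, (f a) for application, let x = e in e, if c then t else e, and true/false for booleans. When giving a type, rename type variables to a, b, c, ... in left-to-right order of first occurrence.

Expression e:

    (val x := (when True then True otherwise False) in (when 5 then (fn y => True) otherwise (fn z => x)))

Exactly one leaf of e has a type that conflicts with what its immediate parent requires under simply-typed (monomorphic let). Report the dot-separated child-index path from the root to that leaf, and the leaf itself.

Trace:
  unify Bool ~ Bool
  unify Bool ~ Bool
let x : Bool
  unify Int ~ Bool
  FAIL: mismatch Int ~ Bool

Answer: 1.0 : 5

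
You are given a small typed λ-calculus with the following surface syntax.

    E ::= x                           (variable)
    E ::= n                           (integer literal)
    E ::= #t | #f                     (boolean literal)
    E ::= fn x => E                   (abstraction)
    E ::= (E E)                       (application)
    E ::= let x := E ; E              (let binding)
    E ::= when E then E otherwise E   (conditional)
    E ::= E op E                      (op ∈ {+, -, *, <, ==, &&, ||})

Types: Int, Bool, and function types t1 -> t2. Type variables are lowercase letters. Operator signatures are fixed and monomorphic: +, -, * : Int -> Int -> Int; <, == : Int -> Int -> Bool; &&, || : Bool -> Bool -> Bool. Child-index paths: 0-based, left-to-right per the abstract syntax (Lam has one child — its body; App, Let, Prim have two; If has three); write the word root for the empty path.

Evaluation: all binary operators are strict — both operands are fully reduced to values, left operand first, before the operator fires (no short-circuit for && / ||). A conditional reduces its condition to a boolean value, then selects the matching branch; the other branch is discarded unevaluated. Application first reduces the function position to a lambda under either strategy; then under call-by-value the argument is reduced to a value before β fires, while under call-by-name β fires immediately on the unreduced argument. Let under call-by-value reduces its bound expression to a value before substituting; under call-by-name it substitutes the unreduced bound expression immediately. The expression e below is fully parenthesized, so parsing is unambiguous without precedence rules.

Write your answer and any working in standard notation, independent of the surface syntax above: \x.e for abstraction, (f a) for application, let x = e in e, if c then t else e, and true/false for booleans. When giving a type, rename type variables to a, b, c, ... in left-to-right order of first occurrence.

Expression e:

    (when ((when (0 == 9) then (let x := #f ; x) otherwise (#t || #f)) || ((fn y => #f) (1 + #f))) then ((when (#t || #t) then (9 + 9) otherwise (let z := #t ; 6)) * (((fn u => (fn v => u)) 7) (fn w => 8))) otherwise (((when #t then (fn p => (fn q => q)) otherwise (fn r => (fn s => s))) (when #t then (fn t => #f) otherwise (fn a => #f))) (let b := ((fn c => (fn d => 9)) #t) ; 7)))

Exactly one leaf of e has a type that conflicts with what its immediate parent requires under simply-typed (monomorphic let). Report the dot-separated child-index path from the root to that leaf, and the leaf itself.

Answer: 0.1.1.1 : false

Derivation:
  unify Int ~ Int
  unify Int ~ Int
  unify Bool ~ Bool
let x : Bool
x : Bool
  unify Bool ~ Bool
  unify Bool ~ Bool
  unify Bool ~ Bool
  unify Bool ~ Bool
\y._ : a -> Bool
  unify Int ~ Int
  unify Bool ~ Int
  FAIL: mismatch Bool ~ Int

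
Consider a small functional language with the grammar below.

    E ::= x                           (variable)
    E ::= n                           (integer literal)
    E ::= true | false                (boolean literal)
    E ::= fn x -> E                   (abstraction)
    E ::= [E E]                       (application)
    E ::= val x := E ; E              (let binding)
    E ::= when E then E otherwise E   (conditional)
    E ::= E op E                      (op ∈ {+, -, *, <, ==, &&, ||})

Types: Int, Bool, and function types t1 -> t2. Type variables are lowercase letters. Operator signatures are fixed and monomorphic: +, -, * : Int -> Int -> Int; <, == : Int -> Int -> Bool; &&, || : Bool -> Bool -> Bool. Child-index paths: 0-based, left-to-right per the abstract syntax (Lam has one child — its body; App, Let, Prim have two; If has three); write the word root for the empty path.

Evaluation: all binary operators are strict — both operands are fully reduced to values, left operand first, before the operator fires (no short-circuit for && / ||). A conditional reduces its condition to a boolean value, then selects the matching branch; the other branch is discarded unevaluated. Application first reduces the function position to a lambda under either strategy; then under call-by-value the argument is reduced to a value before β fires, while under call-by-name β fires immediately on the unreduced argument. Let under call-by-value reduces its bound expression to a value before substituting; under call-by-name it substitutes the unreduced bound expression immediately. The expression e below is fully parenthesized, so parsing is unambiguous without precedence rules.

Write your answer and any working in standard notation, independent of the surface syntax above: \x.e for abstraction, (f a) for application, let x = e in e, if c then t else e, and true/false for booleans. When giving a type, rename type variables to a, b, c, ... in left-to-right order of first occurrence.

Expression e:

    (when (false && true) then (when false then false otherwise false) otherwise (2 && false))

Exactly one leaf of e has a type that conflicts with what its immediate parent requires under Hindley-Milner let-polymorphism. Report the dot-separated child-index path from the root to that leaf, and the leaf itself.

Working:
  unify Bool ~ Bool
  unify Bool ~ Bool
  unify Bool ~ Bool
  unify Bool ~ Bool
  unify Bool ~ Bool
  unify Int ~ Bool
  FAIL: mismatch Int ~ Bool

Answer: 2.0 : 2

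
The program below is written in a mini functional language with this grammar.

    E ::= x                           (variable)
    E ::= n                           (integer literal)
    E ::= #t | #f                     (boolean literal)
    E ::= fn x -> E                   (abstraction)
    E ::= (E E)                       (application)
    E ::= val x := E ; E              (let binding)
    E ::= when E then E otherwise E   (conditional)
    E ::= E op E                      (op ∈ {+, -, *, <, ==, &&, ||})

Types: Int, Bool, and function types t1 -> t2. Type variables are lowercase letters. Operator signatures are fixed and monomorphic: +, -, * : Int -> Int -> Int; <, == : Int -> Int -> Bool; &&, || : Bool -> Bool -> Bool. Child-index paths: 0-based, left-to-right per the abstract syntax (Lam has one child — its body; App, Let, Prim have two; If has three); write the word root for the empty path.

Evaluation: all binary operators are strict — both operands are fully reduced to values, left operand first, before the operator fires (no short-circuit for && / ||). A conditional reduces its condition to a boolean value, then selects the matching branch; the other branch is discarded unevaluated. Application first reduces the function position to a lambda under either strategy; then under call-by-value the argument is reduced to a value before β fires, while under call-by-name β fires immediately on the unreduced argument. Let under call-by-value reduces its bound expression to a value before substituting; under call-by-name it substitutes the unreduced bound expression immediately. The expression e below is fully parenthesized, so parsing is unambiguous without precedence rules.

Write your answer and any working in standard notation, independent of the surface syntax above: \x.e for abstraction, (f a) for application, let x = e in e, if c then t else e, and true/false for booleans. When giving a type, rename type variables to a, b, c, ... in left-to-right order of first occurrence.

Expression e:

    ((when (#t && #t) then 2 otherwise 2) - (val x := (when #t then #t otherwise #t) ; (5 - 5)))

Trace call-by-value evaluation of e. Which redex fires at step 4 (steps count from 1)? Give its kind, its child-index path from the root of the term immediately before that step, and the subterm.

Answer: let at 1 : (let x = true in (5 - 5))

Working:
step 0: ((if (true && true) then 2 else 2) - (let x = (if true then true else true) in (5 - 5)))
step 1: [delta@0.0] ((if true then 2 else 2) - (let x = (if true then true else true) in (5 - 5)))
step 2: [if@0] (2 - (let x = (if true then true else true) in (5 - 5)))
step 3: [if@1.0] (2 - (let x = true in (5 - 5)))
step 4: [let@1] (2 - (5 - 5))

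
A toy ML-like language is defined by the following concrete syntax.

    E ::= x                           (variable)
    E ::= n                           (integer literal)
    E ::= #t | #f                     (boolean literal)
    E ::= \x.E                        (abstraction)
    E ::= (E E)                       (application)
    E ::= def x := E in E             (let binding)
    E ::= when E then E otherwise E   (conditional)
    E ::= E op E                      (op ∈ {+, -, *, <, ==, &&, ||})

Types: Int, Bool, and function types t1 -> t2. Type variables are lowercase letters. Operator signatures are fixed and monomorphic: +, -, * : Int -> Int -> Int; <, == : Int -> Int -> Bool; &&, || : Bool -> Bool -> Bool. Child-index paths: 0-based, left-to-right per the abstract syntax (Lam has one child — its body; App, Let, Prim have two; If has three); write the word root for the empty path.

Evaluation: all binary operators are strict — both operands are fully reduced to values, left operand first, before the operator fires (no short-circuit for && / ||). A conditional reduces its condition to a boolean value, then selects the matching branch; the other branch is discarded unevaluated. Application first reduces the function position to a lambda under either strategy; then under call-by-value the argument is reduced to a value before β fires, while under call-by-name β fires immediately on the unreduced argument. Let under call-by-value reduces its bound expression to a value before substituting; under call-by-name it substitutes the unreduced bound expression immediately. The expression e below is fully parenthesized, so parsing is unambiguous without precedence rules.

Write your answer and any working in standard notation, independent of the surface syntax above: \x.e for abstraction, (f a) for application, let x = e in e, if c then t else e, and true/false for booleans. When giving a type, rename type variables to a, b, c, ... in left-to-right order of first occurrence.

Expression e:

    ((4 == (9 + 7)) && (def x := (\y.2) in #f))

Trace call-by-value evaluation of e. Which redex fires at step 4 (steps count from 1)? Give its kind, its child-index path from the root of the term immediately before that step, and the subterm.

Working:
step 0: ((4 == (9 + 7)) && (let x = (\y.2) in false))
step 1: [delta@0.1] ((4 == 16) && (let x = (\y.2) in false))
step 2: [delta@0] (false && (let x = (\y.2) in false))
step 3: [let@1] (false && false)
step 4: [delta@root] false

Answer: delta at root : (false && false)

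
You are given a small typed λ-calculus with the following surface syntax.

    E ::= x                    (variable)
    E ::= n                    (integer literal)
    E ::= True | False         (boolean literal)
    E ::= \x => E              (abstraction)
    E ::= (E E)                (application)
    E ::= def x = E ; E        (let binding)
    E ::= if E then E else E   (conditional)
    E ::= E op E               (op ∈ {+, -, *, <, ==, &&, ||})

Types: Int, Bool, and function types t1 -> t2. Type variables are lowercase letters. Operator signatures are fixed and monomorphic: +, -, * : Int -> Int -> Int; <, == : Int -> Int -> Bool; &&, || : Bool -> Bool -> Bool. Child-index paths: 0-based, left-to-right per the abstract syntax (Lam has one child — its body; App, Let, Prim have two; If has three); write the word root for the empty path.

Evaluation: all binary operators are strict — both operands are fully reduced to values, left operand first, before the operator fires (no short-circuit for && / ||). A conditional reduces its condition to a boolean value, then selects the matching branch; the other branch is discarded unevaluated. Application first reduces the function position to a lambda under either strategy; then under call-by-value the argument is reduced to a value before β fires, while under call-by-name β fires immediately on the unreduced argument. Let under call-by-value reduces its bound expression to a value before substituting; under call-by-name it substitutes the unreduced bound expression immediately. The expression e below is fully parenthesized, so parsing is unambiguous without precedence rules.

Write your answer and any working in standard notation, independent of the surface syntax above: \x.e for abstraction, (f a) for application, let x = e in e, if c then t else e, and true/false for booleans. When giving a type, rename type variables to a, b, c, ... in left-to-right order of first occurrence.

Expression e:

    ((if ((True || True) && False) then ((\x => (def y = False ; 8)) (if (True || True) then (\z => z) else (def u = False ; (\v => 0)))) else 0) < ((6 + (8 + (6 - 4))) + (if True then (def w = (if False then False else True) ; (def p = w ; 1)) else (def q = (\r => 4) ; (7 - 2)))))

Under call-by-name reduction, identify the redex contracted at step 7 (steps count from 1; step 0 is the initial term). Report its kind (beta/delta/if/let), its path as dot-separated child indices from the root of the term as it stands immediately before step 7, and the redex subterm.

Working:
step 0: ((if ((true || true) && false) then ((\x.(let y = false in 8)) (if (true || true) then (\z.z) else (let u = false in (\v.0)))) else 0) < ((6 + (8 + (6 - 4))) + (if true then (let w = (if false then false else true) in (let p = w in 1)) else (let q = (\r.4) in (7 - 2)))))
step 1: [delta@0.0.0] ((if (true && false) then ((\x.(let y = false in 8)) (if (true || true) then (\z.z) else (let u = false in (\v.0)))) else 0) < ((6 + (8 + (6 - 4))) + (if true then (let w = (if false then false else true) in (let p = w in 1)) else (let q = (\r.4) in (7 - 2)))))
step 2: [delta@0.0] ((if false then ((\x.(let y = false in 8)) (if (true || true) then (\z.z) else (let u = false in (\v.0)))) else 0) < ((6 + (8 + (6 - 4))) + (if true then (let w = (if false then false else true) in (let p = w in 1)) else (let q = (\r.4) in (7 - 2)))))
step 3: [if@0] (0 < ((6 + (8 + (6 - 4))) + (if true then (let w = (if false then false else true) in (let p = w in 1)) else (let q = (\r.4) in (7 - 2)))))
step 4: [delta@1.0.1.1] (0 < ((6 + (8 + 2)) + (if true then (let w = (if false then false else true) in (let p = w in 1)) else (let q = (\r.4) in (7 - 2)))))
step 5: [delta@1.0.1] (0 < ((6 + 10) + (if true then (let w = (if false then false else true) in (let p = w in 1)) else (let q = (\r.4) in (7 - 2)))))
step 6: [delta@1.0] (0 < (16 + (if true then (let w = (if false then false else true) in (let p = w in 1)) else (let q = (\r.4) in (7 - 2)))))
step 7: [if@1.1] (0 < (16 + (let w = (if false then false else true) in (let p = w in 1))))

Answer: if at 1.1 : (if true then (let w = (if false then false else true) in (let p = w in 1)) else (let q = (\r.4) in (7 - 2)))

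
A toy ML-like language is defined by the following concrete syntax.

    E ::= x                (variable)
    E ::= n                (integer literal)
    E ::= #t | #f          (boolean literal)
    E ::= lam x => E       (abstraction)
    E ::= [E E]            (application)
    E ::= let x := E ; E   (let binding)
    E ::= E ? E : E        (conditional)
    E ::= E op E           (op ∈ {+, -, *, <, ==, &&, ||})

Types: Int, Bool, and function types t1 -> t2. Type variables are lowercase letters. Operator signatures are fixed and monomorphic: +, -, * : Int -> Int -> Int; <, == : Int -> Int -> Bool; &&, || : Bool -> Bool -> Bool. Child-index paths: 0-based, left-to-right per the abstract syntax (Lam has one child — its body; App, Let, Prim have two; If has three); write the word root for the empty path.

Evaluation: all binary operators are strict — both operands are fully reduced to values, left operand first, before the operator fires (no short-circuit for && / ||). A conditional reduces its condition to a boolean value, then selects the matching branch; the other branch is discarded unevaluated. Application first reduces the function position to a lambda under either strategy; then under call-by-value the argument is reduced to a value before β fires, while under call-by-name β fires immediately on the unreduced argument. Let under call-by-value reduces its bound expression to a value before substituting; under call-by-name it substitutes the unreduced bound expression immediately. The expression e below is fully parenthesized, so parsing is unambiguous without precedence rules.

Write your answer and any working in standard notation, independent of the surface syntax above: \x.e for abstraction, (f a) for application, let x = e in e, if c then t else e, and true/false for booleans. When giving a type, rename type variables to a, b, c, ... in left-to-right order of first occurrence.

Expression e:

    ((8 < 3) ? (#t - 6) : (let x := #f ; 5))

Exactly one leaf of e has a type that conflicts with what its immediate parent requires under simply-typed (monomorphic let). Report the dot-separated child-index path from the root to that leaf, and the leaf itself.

Derivation:
  unify Int ~ Int
  unify Int ~ Int
  unify Bool ~ Bool
  unify Bool ~ Int
  FAIL: mismatch Bool ~ Int

Answer: 1.0 : true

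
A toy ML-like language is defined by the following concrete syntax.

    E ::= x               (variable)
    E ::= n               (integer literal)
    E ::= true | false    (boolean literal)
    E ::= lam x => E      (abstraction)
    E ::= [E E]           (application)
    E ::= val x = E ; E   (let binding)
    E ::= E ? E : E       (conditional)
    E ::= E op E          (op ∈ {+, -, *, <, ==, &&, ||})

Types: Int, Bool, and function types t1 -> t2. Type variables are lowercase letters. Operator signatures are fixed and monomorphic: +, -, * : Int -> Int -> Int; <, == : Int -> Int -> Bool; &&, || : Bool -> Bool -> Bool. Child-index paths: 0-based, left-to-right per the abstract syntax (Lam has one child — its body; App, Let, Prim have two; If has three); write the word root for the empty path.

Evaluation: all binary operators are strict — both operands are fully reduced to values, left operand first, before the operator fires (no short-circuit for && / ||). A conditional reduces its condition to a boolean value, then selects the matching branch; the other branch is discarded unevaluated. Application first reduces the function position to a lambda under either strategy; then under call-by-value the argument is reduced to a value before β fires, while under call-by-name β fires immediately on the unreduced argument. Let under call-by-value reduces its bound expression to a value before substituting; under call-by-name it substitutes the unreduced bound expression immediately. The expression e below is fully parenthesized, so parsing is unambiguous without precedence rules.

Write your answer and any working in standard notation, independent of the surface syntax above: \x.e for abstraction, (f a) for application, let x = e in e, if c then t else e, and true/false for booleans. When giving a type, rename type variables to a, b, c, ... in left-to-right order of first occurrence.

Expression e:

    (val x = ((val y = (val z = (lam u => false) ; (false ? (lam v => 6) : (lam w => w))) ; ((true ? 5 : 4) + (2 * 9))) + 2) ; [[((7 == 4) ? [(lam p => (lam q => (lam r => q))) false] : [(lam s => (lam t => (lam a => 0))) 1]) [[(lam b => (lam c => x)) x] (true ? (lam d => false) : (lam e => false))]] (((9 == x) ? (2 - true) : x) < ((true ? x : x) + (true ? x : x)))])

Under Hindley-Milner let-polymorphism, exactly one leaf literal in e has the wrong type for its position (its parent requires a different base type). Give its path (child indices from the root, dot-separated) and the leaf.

Answer: 1.1.0.1.1 : true

Working:
\u._ : a -> Bool
let z : forall. a -> Bool
  unify Bool ~ Bool
\v._ : b -> Int
w : c
\w._ : c -> c
  unify b -> Int ~ c -> c
  unify b ~ c
  unify Int ~ c
let y : Int -> Int
  unify Bool ~ Bool
  unify Int ~ Int
  unify Int ~ Int
  unify Int ~ Int
  unify Int ~ Int
  unify Int ~ Int
  unify Int ~ Int
  unify Int ~ Int
let x : Int
  unify Int ~ Int
  unify Int ~ Int
  unify Bool ~ Bool
q : e
\r._ : f -> e
\q._ : e -> f -> e
\p._ : d -> e -> f -> e
  unify d -> e -> f -> e ~ Bool -> g
  unify d ~ Bool
  unify e -> f -> e ~ g
_ _ : e -> f -> e
\a._ : j -> Int
\t._ : i -> j -> Int
\s._ : h -> i -> j -> Int
  unify h -> i -> j -> Int ~ Int -> k
  unify h ~ Int
  unify i -> j -> Int ~ k
_ _ : i -> j -> Int
  unify e -> f -> e ~ i -> j -> Int
  unify e ~ i
  unify f -> i ~ j -> Int
  unify f ~ j
  unify i ~ Int
x : Int
\c._ : m -> Int
\b._ : l -> m -> Int
x : Int
  unify l -> m -> Int ~ Int -> n
  unify l ~ Int
  unify m -> Int ~ n
_ _ : m -> Int
  unify Bool ~ Bool
\d._ : o -> Bool
\e._ : p -> Bool
  unify o -> Bool ~ p -> Bool
  unify o ~ p
  unify Bool ~ Bool
  unify m -> Int ~ (p -> Bool) -> q
  unify m ~ p -> Bool
  unify Int ~ q
_ _ : Int
  unify Int -> j -> Int ~ Int -> r
  unify Int ~ Int
  unify j -> Int ~ r
_ _ : j -> Int
  unify Int ~ Int
x : Int
  unify Int ~ Int
  unify Bool ~ Bool
  unify Int ~ Int
  unify Bool ~ Int
  FAIL: mismatch Bool ~ Int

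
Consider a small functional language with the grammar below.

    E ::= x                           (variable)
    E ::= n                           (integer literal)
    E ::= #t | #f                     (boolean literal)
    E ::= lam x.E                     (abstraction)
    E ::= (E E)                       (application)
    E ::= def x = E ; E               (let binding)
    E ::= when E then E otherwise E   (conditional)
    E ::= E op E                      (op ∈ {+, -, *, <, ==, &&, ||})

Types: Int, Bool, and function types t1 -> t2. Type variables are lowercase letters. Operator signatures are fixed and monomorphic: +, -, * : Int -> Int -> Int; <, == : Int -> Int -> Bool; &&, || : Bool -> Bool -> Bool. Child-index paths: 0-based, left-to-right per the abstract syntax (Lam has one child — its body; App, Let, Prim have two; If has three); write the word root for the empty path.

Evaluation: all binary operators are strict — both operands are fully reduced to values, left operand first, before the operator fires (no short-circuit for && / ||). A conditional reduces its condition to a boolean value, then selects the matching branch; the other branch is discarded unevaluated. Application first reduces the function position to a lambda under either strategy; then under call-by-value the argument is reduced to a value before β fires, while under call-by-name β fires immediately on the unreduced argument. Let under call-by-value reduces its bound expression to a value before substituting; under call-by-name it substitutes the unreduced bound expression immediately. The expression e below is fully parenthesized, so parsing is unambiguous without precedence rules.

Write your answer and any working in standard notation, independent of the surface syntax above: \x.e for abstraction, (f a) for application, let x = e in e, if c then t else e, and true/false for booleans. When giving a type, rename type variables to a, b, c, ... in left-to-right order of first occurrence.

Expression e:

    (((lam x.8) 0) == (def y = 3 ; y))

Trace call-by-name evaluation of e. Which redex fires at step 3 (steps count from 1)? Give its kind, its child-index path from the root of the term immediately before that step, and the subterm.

Answer: delta at root : (8 == 3)

Trace:
step 0: (((\x.8) 0) == (let y = 3 in y))
step 1: [beta@0] (8 == (let y = 3 in y))
step 2: [let@1] (8 == 3)
step 3: [delta@root] false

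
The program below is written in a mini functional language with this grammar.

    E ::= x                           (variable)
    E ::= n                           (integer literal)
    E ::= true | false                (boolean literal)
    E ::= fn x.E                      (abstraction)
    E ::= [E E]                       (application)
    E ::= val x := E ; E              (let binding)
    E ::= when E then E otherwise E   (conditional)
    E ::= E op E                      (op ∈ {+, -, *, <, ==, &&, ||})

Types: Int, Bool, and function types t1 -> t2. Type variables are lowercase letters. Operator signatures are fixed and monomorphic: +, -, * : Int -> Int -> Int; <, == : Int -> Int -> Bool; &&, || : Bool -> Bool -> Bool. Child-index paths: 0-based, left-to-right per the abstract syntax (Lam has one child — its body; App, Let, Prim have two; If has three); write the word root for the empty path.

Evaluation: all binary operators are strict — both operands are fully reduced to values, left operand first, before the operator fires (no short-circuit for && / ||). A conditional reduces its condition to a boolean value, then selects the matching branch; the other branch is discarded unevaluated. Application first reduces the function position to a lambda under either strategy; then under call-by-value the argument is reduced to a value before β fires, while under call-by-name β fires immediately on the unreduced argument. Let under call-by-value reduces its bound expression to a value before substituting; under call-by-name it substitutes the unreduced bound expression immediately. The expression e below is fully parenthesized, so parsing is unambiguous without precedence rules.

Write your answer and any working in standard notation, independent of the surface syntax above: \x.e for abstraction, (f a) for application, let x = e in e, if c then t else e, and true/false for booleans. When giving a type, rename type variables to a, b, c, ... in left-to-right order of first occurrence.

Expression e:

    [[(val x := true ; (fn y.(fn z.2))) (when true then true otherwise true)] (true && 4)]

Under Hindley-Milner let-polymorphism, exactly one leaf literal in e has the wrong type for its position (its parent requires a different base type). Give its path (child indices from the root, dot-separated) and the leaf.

Derivation:
let x : Bool
\z._ : b -> Int
\y._ : a -> b -> Int
  unify Bool ~ Bool
  unify Bool ~ Bool
  unify a -> b -> Int ~ Bool -> c
  unify a ~ Bool
  unify b -> Int ~ c
_ _ : b -> Int
  unify Bool ~ Bool
  unify Int ~ Bool
  FAIL: mismatch Int ~ Bool

Answer: 1.1 : 4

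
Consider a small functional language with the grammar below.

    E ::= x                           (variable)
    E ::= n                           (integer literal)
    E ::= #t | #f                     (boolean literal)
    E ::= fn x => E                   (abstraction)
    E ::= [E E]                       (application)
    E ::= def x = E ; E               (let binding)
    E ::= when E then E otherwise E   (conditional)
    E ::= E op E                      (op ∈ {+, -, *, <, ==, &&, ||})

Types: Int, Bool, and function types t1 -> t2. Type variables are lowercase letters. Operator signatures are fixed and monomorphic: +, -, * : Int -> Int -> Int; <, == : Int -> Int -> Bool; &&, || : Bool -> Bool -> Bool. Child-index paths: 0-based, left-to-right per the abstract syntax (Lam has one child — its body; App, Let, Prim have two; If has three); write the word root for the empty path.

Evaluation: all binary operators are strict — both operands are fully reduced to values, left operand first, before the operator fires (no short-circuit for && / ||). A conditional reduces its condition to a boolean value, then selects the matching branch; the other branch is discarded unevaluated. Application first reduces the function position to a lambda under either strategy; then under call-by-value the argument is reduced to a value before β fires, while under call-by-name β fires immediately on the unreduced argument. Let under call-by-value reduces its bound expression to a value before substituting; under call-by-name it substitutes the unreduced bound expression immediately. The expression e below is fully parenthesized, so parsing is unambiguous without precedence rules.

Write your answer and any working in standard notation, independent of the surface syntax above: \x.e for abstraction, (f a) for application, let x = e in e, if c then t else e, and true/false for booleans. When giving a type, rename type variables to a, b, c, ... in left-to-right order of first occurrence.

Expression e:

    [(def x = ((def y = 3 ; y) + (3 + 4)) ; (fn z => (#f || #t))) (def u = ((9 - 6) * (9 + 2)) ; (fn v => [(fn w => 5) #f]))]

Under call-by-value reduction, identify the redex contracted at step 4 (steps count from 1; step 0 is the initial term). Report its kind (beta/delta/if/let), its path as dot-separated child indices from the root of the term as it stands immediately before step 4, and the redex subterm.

Answer: let at 0 : (let x = 10 in (\z.(false || true)))

Derivation:
step 0: ((let x = ((let y = 3 in y) + (3 + 4)) in (\z.(false || true))) (let u = ((9 - 6) * (9 + 2)) in (\v.((\w.5) false))))
step 1: [let@0.0.0] ((let x = (3 + (3 + 4)) in (\z.(false || true))) (let u = ((9 - 6) * (9 + 2)) in (\v.((\w.5) false))))
step 2: [delta@0.0.1] ((let x = (3 + 7) in (\z.(false || true))) (let u = ((9 - 6) * (9 + 2)) in (\v.((\w.5) false))))
step 3: [delta@0.0] ((let x = 10 in (\z.(false || true))) (let u = ((9 - 6) * (9 + 2)) in (\v.((\w.5) false))))
step 4: [let@0] ((\z.(false || true)) (let u = ((9 - 6) * (9 + 2)) in (\v.((\w.5) false))))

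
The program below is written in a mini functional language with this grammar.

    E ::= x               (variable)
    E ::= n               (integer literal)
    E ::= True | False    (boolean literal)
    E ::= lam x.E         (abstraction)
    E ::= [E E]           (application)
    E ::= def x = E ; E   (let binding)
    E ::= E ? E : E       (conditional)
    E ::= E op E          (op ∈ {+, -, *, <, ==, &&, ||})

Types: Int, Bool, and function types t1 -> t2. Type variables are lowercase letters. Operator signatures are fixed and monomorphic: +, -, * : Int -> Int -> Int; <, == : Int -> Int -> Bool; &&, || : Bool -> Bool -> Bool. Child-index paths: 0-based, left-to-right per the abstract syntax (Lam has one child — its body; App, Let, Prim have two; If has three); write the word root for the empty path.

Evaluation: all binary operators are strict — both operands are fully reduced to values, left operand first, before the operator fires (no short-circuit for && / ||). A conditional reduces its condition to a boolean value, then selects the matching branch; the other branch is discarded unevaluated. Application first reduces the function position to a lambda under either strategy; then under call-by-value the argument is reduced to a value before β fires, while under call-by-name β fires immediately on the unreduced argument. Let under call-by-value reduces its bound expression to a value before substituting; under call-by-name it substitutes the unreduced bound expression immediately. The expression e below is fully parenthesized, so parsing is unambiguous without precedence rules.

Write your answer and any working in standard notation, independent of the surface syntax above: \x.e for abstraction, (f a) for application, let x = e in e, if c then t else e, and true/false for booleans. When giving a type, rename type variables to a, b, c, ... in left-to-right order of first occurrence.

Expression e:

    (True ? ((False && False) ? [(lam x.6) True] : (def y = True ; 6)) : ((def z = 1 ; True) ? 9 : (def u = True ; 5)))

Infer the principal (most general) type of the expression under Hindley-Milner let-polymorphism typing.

Trace:
  unify Bool ~ Bool
  unify Bool ~ Bool
  unify Bool ~ Bool
  unify Bool ~ Bool
\x._ : a -> Int
  unify a -> Int ~ Bool -> b
  unify a ~ Bool
  unify Int ~ b
_ _ : Int
let y : Bool
  unify Int ~ Int
let z : Int
  unify Bool ~ Bool
let u : Bool
  unify Int ~ Int
  unify Int ~ Int

Answer: Int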